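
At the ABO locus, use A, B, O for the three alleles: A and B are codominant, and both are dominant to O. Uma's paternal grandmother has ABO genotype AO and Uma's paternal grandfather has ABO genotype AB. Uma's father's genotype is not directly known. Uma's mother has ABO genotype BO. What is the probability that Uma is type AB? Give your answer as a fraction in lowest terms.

1/4

Uma's father's ABO genotype from AO × AB: 1/4 AA, 1/4 AB, 1/4 AO, 1/4 BO.
Crossing each possibility with the mother BO and summing P(type AB): 1/4·1/2 + 1/4·1/4 + 1/4·1/4 + 1/4·0 = 1/4.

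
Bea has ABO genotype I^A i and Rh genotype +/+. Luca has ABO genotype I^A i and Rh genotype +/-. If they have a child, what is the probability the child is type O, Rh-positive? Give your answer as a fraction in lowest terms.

1/4

ABO cross I^A i × I^A i → offspring phenotypes: 1/4 O, 3/4 A.
Rh cross +/+ × +/- → 1 Rh+.
Independent loci: P(type O, Rh-positive) = 1/4 × 1 = 1/4.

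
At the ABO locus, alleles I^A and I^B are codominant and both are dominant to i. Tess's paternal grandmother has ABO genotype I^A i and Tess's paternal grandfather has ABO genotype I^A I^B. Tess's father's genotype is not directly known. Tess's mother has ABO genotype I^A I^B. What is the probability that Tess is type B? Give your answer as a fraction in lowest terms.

Tess's father's ABO genotype from I^A i × I^A I^B: 1/4 I^A I^A, 1/4 I^A I^B, 1/4 I^A i, 1/4 I^B i.
Crossing each possibility with the mother I^A I^B and summing P(type B): 1/4·0 + 1/4·1/4 + 1/4·1/4 + 1/4·1/2 = 1/4.

1/4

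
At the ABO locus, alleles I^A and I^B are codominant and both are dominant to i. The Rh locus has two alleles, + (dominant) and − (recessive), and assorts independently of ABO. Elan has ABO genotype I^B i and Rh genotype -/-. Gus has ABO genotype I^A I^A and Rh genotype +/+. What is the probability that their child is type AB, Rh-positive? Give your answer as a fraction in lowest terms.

1/2

ABO cross I^B i × I^A I^A → offspring phenotypes: 1/2 A, 1/2 AB.
Rh cross -/- × +/+ → 1 Rh+.
Independent loci: P(type AB, Rh-positive) = 1/2 × 1 = 1/2.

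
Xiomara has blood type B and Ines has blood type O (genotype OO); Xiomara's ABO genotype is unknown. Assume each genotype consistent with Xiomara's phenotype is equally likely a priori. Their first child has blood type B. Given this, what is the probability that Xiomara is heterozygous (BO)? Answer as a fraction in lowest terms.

1/3

Possible genotypes: Xiomara ∈ {BB, BO}; Ines ∈ {OO}.
Weight each parental genotype pair by prior × P(type-B child):
  BB × OO: posterior weight 2/3.
  BO × OO: posterior weight 1/3.
Sum the posterior weight over pairs where Xiomara is BO: 1/3.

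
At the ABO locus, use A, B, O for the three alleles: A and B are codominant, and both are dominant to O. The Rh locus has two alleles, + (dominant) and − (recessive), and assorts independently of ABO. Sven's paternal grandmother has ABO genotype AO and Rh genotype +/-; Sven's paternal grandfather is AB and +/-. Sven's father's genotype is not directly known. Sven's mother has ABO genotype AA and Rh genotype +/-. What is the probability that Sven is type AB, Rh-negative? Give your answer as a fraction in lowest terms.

1/16

Sven's father's ABO genotype from AO × AB: 1/4 AA, 1/4 AB, 1/4 AO, 1/4 BO.
Crossing each possibility with the mother AA and summing P(type AB): 1/4·0 + 1/4·1/2 + 1/4·0 + 1/4·1/2 = 1/4.
Similarly for Rh via the father's Rh distribution: P(Rh-) = 1/4.
Independent loci: 1/4 × 1/4 = 1/16.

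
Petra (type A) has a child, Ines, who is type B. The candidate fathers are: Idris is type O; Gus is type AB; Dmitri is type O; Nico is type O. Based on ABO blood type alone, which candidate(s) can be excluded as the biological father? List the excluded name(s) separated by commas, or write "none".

Idris, Dmitri, Nico

A candidate is excluded only if no genotype consistent with his phenotype could produce a type B child with a type A mother.
Idris (type O): no genotype consistent with that phenotype can produce a type-B child with a type-A mother.
Dmitri (type O): no genotype consistent with that phenotype can produce a type-B child with a type-A mother.
Nico (type O): no genotype consistent with that phenotype can produce a type-B child with a type-A mother.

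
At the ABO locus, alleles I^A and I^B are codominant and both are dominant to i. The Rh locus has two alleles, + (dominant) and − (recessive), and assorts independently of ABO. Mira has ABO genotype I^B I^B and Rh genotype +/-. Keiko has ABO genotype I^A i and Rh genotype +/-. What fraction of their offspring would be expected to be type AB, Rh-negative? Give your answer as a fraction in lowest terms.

1/8

ABO cross I^B I^B × I^A i → offspring phenotypes: 1/2 B, 1/2 AB.
Rh cross +/- × +/- → 3/4 Rh+, 1/4 Rh-.
Independent loci: P(type AB, Rh-negative) = 1/2 × 1/4 = 1/8.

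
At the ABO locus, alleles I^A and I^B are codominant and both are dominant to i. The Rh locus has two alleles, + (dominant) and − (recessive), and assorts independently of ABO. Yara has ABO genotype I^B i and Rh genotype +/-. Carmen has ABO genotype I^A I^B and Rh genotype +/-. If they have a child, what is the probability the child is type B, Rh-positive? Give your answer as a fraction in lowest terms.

ABO cross I^B i × I^A I^B → offspring phenotypes: 1/4 A, 1/2 B, 1/4 AB.
Rh cross +/- × +/- → 3/4 Rh+, 1/4 Rh-.
Independent loci: P(type B, Rh-positive) = 1/2 × 3/4 = 3/8.

3/8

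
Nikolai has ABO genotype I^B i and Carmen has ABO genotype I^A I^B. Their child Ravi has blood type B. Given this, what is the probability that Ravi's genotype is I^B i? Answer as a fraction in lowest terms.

1/2

Cross I^B i × I^A I^B → 1/4 I^A I^B, 1/4 I^A i, 1/4 I^B I^B, 1/4 I^B i.
Type-B genotypes among offspring: I^B I^B (1/4), I^B i (1/4); total 1/2.
P(I^B i | type B) = (1/4) / (1/2) = 1/2.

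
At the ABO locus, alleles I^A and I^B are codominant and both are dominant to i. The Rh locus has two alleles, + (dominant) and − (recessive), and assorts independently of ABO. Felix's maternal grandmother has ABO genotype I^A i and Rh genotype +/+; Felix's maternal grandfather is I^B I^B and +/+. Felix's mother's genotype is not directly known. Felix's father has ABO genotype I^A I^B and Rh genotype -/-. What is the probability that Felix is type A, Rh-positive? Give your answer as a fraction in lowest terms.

Felix's mother's ABO genotype from I^A i × I^B I^B: 1/2 I^A I^B, 1/2 I^B i.
Crossing each possibility with the father I^A I^B and summing P(type A): 1/2·1/4 + 1/2·1/4 = 1/4.
Similarly for Rh via the mother's Rh distribution: P(Rh+) = 1.
Independent loci: 1/4 × 1 = 1/4.

1/4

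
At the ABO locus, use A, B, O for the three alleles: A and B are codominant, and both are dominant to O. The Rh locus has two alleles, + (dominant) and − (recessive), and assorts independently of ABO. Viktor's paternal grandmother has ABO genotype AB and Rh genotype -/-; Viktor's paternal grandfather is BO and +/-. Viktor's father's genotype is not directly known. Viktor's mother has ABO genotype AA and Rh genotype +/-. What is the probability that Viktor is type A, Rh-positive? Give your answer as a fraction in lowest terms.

5/16

Viktor's father's ABO genotype from AB × BO: 1/4 AB, 1/4 AO, 1/4 BB, 1/4 BO.
Crossing each possibility with the mother AA and summing P(type A): 1/4·1/2 + 1/4·1 + 1/4·0 + 1/4·1/2 = 1/2.
Similarly for Rh via the father's Rh distribution: P(Rh+) = 5/8.
Independent loci: 1/2 × 5/8 = 5/16.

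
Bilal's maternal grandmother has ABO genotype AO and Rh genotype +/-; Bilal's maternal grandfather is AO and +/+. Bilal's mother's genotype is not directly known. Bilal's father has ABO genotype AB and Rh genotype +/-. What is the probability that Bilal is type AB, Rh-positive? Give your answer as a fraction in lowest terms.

Bilal's mother's ABO genotype from AO × AO: 1/4 AA, 1/2 AO, 1/4 OO.
Crossing each possibility with the father AB and summing P(type AB): 1/4·1/2 + 1/2·1/4 + 1/4·0 = 1/4.
Similarly for Rh via the mother's Rh distribution: P(Rh+) = 7/8.
Independent loci: 1/4 × 7/8 = 7/32.

7/32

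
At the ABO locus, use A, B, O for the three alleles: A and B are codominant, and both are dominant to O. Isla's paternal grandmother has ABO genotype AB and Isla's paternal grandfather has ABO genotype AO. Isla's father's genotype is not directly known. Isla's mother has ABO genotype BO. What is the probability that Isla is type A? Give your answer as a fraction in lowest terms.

1/4

Isla's father's ABO genotype from AB × AO: 1/4 AA, 1/4 AB, 1/4 AO, 1/4 BO.
Crossing each possibility with the mother BO and summing P(type A): 1/4·1/2 + 1/4·1/4 + 1/4·1/4 + 1/4·0 = 1/4.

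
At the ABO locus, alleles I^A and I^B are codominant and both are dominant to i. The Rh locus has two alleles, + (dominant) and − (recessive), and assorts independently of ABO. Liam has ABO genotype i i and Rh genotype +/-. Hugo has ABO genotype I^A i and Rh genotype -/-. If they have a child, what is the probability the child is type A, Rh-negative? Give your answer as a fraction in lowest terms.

1/4

ABO cross i i × I^A i → offspring phenotypes: 1/2 O, 1/2 A.
Rh cross +/- × -/- → 1/2 Rh+, 1/2 Rh-.
Independent loci: P(type A, Rh-negative) = 1/2 × 1/2 = 1/4.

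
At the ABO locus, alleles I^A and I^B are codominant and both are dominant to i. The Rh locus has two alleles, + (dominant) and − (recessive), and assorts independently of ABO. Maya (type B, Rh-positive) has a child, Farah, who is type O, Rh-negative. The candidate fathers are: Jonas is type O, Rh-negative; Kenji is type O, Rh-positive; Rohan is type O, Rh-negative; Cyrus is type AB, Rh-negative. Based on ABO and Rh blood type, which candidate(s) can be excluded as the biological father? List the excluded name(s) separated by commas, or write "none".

A candidate is excluded only if no genotype consistent with his phenotype could produce a type O, Rh-negative child with a type B, Rh-positive mother.
Cyrus (type AB, Rh-): no genotype consistent with that phenotype can produce a type-O Rh- child with a type-B mother.

Cyrus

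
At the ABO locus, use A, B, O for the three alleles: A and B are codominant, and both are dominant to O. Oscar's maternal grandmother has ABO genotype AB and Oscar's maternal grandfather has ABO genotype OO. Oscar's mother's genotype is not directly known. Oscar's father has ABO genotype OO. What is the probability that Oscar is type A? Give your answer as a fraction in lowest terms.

Oscar's mother's ABO genotype from AB × OO: 1/2 AO, 1/2 BO.
Crossing each possibility with the father OO and summing P(type A): 1/2·1/2 + 1/2·0 = 1/4.

1/4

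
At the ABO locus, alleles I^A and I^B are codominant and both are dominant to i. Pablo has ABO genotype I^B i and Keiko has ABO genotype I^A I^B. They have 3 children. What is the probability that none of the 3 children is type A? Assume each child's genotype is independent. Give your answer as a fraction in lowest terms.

ABO cross I^B i × I^A I^B → 1/4 A, 1/2 B, 1/4 AB.
So P(type A) = 1/4 per child.
P(not type A) = 3/4 for one child; (3/4)^3 = 27/64.

27/64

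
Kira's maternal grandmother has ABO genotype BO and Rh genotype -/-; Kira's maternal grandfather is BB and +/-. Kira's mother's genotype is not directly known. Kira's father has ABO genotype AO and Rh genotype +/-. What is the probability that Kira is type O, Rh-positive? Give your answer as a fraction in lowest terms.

Kira's mother's ABO genotype from BO × BB: 1/2 BB, 1/2 BO.
Crossing each possibility with the father AO and summing P(type O): 1/2·0 + 1/2·1/4 = 1/8.
Similarly for Rh via the mother's Rh distribution: P(Rh+) = 5/8.
Independent loci: 1/8 × 5/8 = 5/64.

5/64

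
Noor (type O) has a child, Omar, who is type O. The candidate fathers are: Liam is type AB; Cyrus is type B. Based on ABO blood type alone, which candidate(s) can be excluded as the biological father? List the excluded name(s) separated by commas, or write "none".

Liam

A candidate is excluded only if no genotype consistent with his phenotype could produce a type O child with a type O mother.
Liam (type AB): no genotype consistent with that phenotype can produce a type-O child with a type-O mother.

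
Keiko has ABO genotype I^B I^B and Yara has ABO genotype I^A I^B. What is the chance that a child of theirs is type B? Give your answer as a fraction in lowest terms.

ABO cross I^B I^B × I^A I^B → offspring phenotypes: 1/2 B, 1/2 AB.
So P(type B) = 1/2.

1/2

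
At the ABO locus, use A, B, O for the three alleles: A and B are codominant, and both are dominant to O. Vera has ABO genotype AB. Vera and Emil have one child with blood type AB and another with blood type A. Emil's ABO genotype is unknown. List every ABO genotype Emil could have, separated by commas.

AA, AB, AO, BO

For each candidate genotype of Emil, check whether crossing it with AB can produce every observed child phenotype.
  AA → possible child types {A, AB} ✓
  AB → possible child types {A, B, AB} ✓
  AO → possible child types {A, B, AB} ✓
  BB → possible child types {B, AB} ✗
  BO → possible child types {A, B, AB} ✓
  OO → possible child types {A, B} ✗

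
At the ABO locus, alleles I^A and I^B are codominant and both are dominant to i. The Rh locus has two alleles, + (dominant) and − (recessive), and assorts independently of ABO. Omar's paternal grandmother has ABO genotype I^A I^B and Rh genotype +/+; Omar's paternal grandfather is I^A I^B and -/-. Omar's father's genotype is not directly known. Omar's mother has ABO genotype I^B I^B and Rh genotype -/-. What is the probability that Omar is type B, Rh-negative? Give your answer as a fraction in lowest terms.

Omar's father's ABO genotype from I^A I^B × I^A I^B: 1/4 I^A I^A, 1/2 I^A I^B, 1/4 I^B I^B.
Crossing each possibility with the mother I^B I^B and summing P(type B): 1/4·0 + 1/2·1/2 + 1/4·1 = 1/2.
Similarly for Rh via the father's Rh distribution: P(Rh-) = 1/2.
Independent loci: 1/2 × 1/2 = 1/4.

1/4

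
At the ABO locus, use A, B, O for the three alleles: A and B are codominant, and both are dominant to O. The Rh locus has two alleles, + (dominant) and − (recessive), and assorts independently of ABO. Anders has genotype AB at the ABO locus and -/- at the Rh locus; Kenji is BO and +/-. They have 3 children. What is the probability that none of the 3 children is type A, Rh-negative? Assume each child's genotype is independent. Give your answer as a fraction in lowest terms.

ABO cross AB × BO → 1/4 A, 1/2 B, 1/4 AB.
Rh cross -/- × +/- → 1/2 Rh+, 1/2 Rh-; so P(type A, Rh-negative) = 1/4 × 1/2 = 1/8 per child.
P(not type A, Rh-negative) = 7/8 for one child; (7/8)^3 = 343/512.

343/512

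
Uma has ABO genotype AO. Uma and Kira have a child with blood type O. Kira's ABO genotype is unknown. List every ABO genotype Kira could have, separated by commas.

AO, BO, OO

For each candidate genotype of Kira, check whether crossing it with AO can produce every observed child phenotype.
  AA → possible child types {A} ✗
  AB → possible child types {A, B, AB} ✗
  AO → possible child types {O, A} ✓
  BB → possible child types {B, AB} ✗
  BO → possible child types {O, A, B, AB} ✓
  OO → possible child types {O, A} ✓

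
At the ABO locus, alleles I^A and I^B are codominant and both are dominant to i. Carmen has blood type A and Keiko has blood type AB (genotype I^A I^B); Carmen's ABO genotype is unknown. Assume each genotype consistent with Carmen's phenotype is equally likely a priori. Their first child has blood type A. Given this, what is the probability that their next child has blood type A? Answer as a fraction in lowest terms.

1/2

Possible genotypes: Carmen ∈ {I^A I^A, I^A i}; Keiko ∈ {I^A I^B}.
Weight each parental genotype pair by prior × P(type-A child):
  I^A I^A × I^A I^B: posterior weight 1/2; P(next child type A) = 1/2.
  I^A i × I^A I^B: posterior weight 1/2; P(next child type A) = 1/2.
Weighted sum = 1/2.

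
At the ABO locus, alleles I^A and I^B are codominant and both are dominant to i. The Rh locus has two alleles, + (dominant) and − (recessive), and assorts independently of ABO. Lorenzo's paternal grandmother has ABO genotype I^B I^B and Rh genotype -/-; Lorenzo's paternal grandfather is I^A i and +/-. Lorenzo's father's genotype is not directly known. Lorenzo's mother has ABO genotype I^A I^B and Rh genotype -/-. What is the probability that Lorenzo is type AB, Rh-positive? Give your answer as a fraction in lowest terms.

Lorenzo's father's ABO genotype from I^B I^B × I^A i: 1/2 I^A I^B, 1/2 I^B i.
Crossing each possibility with the mother I^A I^B and summing P(type AB): 1/2·1/2 + 1/2·1/4 = 3/8.
Similarly for Rh via the father's Rh distribution: P(Rh+) = 1/4.
Independent loci: 3/8 × 1/4 = 3/32.

3/32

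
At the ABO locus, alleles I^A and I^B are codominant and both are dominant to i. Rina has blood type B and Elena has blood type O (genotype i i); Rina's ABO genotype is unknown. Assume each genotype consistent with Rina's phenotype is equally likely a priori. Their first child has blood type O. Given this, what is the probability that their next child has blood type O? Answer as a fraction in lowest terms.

1/2

Possible genotypes: Rina ∈ {I^B I^B, I^B i}; Elena ∈ {i i}.
Weight each parental genotype pair by prior × P(type-O child):
  I^B i × i i: posterior weight 1; P(next child type O) = 1/2.
Weighted sum = 1/2.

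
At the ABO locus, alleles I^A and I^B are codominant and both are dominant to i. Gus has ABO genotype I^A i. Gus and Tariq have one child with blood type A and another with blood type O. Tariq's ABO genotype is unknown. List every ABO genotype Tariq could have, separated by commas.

I^A i, I^B i, i i

For each candidate genotype of Tariq, check whether crossing it with I^A i can produce every observed child phenotype.
  I^A I^A → possible child types {A} ✗
  I^A I^B → possible child types {A, B, AB} ✗
  I^A i → possible child types {O, A} ✓
  I^B I^B → possible child types {B, AB} ✗
  I^B i → possible child types {O, A, B, AB} ✓
  i i → possible child types {O, A} ✓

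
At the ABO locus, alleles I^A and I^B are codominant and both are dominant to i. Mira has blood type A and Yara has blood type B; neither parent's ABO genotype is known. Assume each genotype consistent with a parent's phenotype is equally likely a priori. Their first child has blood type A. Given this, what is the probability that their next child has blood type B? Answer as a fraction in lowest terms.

1/12

Possible genotypes: Mira ∈ {I^A I^A, I^A i}; Yara ∈ {I^B I^B, I^B i}.
Weight each parental genotype pair by prior × P(type-A child):
  I^A I^A × I^B i: posterior weight 2/3; P(next child type B) = 0.
  I^A i × I^B i: posterior weight 1/3; P(next child type B) = 1/4.
Weighted sum = 1/12.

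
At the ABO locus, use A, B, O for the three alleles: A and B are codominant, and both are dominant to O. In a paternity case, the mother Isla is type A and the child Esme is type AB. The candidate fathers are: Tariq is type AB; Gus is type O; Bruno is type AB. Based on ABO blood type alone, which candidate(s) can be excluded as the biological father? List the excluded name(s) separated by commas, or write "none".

A candidate is excluded only if no genotype consistent with his phenotype could produce a type AB child with a type A mother.
Gus (type O): no genotype consistent with that phenotype can produce a type-AB child with a type-A mother.

Gus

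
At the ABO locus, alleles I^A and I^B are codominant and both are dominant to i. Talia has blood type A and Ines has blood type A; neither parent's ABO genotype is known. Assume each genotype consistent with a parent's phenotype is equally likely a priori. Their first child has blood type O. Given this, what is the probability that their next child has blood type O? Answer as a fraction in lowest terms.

Possible genotypes: Talia ∈ {I^A I^A, I^A i}; Ines ∈ {I^A I^A, I^A i}.
Weight each parental genotype pair by prior × P(type-O child):
  I^A i × I^A i: posterior weight 1; P(next child type O) = 1/4.
Weighted sum = 1/4.

1/4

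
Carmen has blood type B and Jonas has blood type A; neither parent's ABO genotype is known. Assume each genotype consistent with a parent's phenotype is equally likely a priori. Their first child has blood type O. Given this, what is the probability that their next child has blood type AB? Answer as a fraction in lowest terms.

1/4

Possible genotypes: Carmen ∈ {I^B I^B, I^B i}; Jonas ∈ {I^A I^A, I^A i}.
Weight each parental genotype pair by prior × P(type-O child):
  I^B i × I^A i: posterior weight 1; P(next child type AB) = 1/4.
Weighted sum = 1/4.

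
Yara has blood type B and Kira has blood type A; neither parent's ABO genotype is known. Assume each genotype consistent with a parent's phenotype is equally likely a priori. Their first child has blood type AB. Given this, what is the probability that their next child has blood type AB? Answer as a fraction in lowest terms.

Possible genotypes: Yara ∈ {I^B I^B, I^B i}; Kira ∈ {I^A I^A, I^A i}.
Weight each parental genotype pair by prior × P(type-AB child):
  I^B I^B × I^A I^A: posterior weight 4/9; P(next child type AB) = 1.
  I^B I^B × I^A i: posterior weight 2/9; P(next child type AB) = 1/2.
  I^B i × I^A I^A: posterior weight 2/9; P(next child type AB) = 1/2.
  I^B i × I^A i: posterior weight 1/9; P(next child type AB) = 1/4.
Weighted sum = 25/36.

25/36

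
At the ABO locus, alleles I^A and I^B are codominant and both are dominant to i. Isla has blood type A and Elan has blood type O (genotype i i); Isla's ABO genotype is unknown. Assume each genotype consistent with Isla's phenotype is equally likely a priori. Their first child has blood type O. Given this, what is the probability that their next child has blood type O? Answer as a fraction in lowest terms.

1/2

Possible genotypes: Isla ∈ {I^A I^A, I^A i}; Elan ∈ {i i}.
Weight each parental genotype pair by prior × P(type-O child):
  I^A i × i i: posterior weight 1; P(next child type O) = 1/2.
Weighted sum = 1/2.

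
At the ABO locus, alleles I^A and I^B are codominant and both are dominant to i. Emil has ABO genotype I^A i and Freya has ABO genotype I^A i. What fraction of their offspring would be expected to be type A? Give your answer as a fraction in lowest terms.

3/4

ABO cross I^A i × I^A i → offspring phenotypes: 1/4 O, 3/4 A.
So P(type A) = 3/4.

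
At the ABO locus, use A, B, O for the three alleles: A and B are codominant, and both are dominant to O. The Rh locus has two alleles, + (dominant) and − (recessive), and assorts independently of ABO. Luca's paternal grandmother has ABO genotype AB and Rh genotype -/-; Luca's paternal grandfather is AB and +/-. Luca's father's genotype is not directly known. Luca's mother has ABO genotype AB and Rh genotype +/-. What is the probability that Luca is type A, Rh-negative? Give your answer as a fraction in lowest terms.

3/32

Luca's father's ABO genotype from AB × AB: 1/4 AA, 1/2 AB, 1/4 BB.
Crossing each possibility with the mother AB and summing P(type A): 1/4·1/2 + 1/2·1/4 + 1/4·0 = 1/4.
Similarly for Rh via the father's Rh distribution: P(Rh-) = 3/8.
Independent loci: 1/4 × 3/8 = 3/32.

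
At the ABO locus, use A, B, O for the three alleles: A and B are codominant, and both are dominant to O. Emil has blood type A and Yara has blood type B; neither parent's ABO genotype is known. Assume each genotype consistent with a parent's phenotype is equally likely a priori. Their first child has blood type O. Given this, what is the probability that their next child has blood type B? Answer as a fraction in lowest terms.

1/4

Possible genotypes: Emil ∈ {AA, AO}; Yara ∈ {BB, BO}.
Weight each parental genotype pair by prior × P(type-O child):
  AO × BO: posterior weight 1; P(next child type B) = 1/4.
Weighted sum = 1/4.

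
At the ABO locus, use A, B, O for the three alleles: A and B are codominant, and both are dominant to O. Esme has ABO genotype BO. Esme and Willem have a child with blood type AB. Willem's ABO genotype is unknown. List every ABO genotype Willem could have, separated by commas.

AA, AB, AO

For each candidate genotype of Willem, check whether crossing it with BO can produce every observed child phenotype.
  AA → possible child types {A, AB} ✓
  AB → possible child types {A, B, AB} ✓
  AO → possible child types {O, A, B, AB} ✓
  BB → possible child types {B} ✗
  BO → possible child types {O, B} ✗
  OO → possible child types {O, B} ✗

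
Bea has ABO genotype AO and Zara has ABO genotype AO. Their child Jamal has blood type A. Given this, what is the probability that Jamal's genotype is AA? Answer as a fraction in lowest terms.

Cross AO × AO → 1/4 AA, 1/2 AO, 1/4 OO.
Type-A genotypes among offspring: AA (1/4), AO (1/2); total 3/4.
P(AA | type A) = (1/4) / (3/4) = 1/3.

1/3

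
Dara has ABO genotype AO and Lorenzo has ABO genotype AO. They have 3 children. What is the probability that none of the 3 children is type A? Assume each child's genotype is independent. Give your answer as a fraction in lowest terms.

1/64

ABO cross AO × AO → 1/4 O, 3/4 A.
So P(type A) = 3/4 per child.
P(not type A) = 1/4 for one child; (1/4)^3 = 1/64.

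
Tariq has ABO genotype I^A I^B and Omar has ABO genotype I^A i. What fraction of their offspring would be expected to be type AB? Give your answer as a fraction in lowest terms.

1/4

ABO cross I^A I^B × I^A i → offspring phenotypes: 1/2 A, 1/4 B, 1/4 AB.
So P(type AB) = 1/4.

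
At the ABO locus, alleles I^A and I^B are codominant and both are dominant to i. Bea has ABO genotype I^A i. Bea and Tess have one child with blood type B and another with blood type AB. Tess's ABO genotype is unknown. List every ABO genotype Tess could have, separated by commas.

I^A I^B, I^B I^B, I^B i

For each candidate genotype of Tess, check whether crossing it with I^A i can produce every observed child phenotype.
  I^A I^A → possible child types {A} ✗
  I^A I^B → possible child types {A, B, AB} ✓
  I^A i → possible child types {O, A} ✗
  I^B I^B → possible child types {B, AB} ✓
  I^B i → possible child types {O, A, B, AB} ✓
  i i → possible child types {O, A} ✗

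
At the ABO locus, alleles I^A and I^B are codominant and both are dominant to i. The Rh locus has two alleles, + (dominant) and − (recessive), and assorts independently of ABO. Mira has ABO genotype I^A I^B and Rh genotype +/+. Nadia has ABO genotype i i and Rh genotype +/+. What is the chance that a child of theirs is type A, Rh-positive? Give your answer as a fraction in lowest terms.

ABO cross I^A I^B × i i → offspring phenotypes: 1/2 A, 1/2 B.
Rh cross +/+ × +/+ → 1 Rh+.
Independent loci: P(type A, Rh-positive) = 1/2 × 1 = 1/2.

1/2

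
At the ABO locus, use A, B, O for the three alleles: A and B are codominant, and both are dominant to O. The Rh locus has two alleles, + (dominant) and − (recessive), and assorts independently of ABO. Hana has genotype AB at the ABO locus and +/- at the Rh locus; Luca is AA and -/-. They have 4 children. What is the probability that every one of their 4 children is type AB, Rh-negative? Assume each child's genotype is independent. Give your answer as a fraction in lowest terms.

1/256

ABO cross AB × AA → 1/2 A, 1/2 AB.
Rh cross +/- × -/- → 1/2 Rh+, 1/2 Rh-; so P(type AB, Rh-negative) = 1/2 × 1/2 = 1/4 per child.
All 4 independent: (1/4)^4 = 1/256.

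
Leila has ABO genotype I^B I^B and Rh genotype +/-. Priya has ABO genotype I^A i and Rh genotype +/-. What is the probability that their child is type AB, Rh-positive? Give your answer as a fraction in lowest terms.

ABO cross I^B I^B × I^A i → offspring phenotypes: 1/2 B, 1/2 AB.
Rh cross +/- × +/- → 3/4 Rh+, 1/4 Rh-.
Independent loci: P(type AB, Rh-positive) = 1/2 × 3/4 = 3/8.

3/8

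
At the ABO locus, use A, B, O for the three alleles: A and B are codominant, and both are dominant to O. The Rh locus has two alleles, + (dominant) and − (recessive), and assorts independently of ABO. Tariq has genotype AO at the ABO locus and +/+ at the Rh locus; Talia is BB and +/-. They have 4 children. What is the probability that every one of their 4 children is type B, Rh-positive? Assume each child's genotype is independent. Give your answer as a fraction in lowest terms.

ABO cross AO × BB → 1/2 B, 1/2 AB.
Rh cross +/+ × +/- → 1 Rh+; so P(type B, Rh-positive) = 1/2 × 1 = 1/2 per child.
All 4 independent: (1/2)^4 = 1/16.

1/16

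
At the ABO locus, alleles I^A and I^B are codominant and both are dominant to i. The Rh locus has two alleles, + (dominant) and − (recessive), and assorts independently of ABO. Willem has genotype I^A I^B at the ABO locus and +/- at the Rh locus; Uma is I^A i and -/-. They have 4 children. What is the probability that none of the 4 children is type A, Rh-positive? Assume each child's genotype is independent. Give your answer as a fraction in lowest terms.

81/256

ABO cross I^A I^B × I^A i → 1/2 A, 1/4 B, 1/4 AB.
Rh cross +/- × -/- → 1/2 Rh+, 1/2 Rh-; so P(type A, Rh-positive) = 1/2 × 1/2 = 1/4 per child.
P(not type A, Rh-positive) = 3/4 for one child; (3/4)^4 = 81/256.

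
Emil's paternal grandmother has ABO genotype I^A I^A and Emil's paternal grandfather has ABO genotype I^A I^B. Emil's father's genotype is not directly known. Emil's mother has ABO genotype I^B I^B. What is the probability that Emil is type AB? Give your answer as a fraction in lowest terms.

3/4

Emil's father's ABO genotype from I^A I^A × I^A I^B: 1/2 I^A I^A, 1/2 I^A I^B.
Crossing each possibility with the mother I^B I^B and summing P(type AB): 1/2·1 + 1/2·1/2 = 3/4.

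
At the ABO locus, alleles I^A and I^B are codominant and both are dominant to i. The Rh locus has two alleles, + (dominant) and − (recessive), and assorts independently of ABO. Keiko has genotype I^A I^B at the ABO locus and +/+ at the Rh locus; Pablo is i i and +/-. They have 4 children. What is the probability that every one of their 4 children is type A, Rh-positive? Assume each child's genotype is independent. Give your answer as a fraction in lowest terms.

1/16

ABO cross I^A I^B × i i → 1/2 A, 1/2 B.
Rh cross +/+ × +/- → 1 Rh+; so P(type A, Rh-positive) = 1/2 × 1 = 1/2 per child.
All 4 independent: (1/2)^4 = 1/16.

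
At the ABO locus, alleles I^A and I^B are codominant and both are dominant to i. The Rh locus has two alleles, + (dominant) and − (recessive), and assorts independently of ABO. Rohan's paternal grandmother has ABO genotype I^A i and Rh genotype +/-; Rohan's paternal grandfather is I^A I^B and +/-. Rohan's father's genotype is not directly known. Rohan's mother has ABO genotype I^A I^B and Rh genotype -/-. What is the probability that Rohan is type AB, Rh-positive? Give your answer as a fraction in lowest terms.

3/16

Rohan's father's ABO genotype from I^A i × I^A I^B: 1/4 I^A I^A, 1/4 I^A I^B, 1/4 I^A i, 1/4 I^B i.
Crossing each possibility with the mother I^A I^B and summing P(type AB): 1/4·1/2 + 1/4·1/2 + 1/4·1/4 + 1/4·1/4 = 3/8.
Similarly for Rh via the father's Rh distribution: P(Rh+) = 1/2.
Independent loci: 3/8 × 1/2 = 3/16.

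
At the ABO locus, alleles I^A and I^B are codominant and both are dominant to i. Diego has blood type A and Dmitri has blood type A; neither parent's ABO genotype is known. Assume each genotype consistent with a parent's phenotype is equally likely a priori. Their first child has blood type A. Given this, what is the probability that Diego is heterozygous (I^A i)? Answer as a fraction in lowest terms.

Possible genotypes: Diego ∈ {I^A I^A, I^A i}; Dmitri ∈ {I^A I^A, I^A i}.
Weight each parental genotype pair by prior × P(type-A child):
  I^A I^A × I^A I^A: posterior weight 4/15.
  I^A I^A × I^A i: posterior weight 4/15.
  I^A i × I^A I^A: posterior weight 4/15.
  I^A i × I^A i: posterior weight 1/5.
Sum the posterior weight over pairs where Diego is I^A i: 7/15.

7/15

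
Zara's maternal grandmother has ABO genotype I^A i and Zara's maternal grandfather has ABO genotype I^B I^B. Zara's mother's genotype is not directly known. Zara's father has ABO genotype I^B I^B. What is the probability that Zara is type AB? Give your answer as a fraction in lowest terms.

1/4

Zara's mother's ABO genotype from I^A i × I^B I^B: 1/2 I^A I^B, 1/2 I^B i.
Crossing each possibility with the father I^B I^B and summing P(type AB): 1/2·1/2 + 1/2·0 = 1/4.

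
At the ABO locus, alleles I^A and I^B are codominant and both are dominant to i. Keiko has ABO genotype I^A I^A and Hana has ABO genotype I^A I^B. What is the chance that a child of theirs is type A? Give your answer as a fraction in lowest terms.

1/2

ABO cross I^A I^A × I^A I^B → offspring phenotypes: 1/2 A, 1/2 AB.
So P(type A) = 1/2.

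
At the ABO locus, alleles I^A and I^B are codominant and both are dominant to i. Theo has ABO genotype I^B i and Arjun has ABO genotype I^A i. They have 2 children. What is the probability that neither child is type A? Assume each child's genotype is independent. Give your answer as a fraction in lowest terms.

9/16

ABO cross I^B i × I^A i → 1/4 O, 1/4 A, 1/4 B, 1/4 AB.
So P(type A) = 1/4 per child.
P(not type A) = 3/4 for one child; (3/4)^2 = 9/16.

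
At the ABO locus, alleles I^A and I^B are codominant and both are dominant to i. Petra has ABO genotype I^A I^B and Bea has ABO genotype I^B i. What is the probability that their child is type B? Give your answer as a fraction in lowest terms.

ABO cross I^A I^B × I^B i → offspring phenotypes: 1/4 A, 1/2 B, 1/4 AB.
So P(type B) = 1/2.

1/2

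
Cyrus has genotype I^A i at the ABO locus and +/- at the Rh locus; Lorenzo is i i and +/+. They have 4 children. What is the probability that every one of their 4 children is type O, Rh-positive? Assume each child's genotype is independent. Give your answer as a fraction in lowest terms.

ABO cross I^A i × i i → 1/2 O, 1/2 A.
Rh cross +/- × +/+ → 1 Rh+; so P(type O, Rh-positive) = 1/2 × 1 = 1/2 per child.
All 4 independent: (1/2)^4 = 1/16.

1/16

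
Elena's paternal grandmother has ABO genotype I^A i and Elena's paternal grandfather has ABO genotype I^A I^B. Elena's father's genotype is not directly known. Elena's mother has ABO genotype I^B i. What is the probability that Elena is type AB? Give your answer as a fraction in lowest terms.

Elena's father's ABO genotype from I^A i × I^A I^B: 1/4 I^A I^A, 1/4 I^A I^B, 1/4 I^A i, 1/4 I^B i.
Crossing each possibility with the mother I^B i and summing P(type AB): 1/4·1/2 + 1/4·1/4 + 1/4·1/4 + 1/4·0 = 1/4.

1/4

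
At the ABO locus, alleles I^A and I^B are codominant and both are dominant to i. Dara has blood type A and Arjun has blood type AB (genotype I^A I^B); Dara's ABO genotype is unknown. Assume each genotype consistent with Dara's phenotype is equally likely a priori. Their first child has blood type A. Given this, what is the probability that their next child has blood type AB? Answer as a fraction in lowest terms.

3/8

Possible genotypes: Dara ∈ {I^A I^A, I^A i}; Arjun ∈ {I^A I^B}.
Weight each parental genotype pair by prior × P(type-A child):
  I^A I^A × I^A I^B: posterior weight 1/2; P(next child type AB) = 1/2.
  I^A i × I^A I^B: posterior weight 1/2; P(next child type AB) = 1/4.
Weighted sum = 3/8.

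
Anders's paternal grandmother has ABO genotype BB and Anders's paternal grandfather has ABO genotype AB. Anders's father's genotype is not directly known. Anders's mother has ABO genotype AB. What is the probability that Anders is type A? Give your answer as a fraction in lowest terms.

1/8

Anders's father's ABO genotype from BB × AB: 1/2 AB, 1/2 BB.
Crossing each possibility with the mother AB and summing P(type A): 1/2·1/4 + 1/2·0 = 1/8.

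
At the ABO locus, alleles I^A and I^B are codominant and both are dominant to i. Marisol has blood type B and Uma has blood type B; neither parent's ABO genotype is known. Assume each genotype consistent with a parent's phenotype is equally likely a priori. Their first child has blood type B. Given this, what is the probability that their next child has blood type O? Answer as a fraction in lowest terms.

1/20

Possible genotypes: Marisol ∈ {I^B I^B, I^B i}; Uma ∈ {I^B I^B, I^B i}.
Weight each parental genotype pair by prior × P(type-B child):
  I^B I^B × I^B I^B: posterior weight 4/15; P(next child type O) = 0.
  I^B I^B × I^B i: posterior weight 4/15; P(next child type O) = 0.
  I^B i × I^B I^B: posterior weight 4/15; P(next child type O) = 0.
  I^B i × I^B i: posterior weight 1/5; P(next child type O) = 1/4.
Weighted sum = 1/20.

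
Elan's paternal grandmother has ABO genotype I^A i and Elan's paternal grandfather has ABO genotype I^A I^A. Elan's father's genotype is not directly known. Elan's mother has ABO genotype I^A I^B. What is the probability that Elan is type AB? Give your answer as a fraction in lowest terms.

3/8

Elan's father's ABO genotype from I^A i × I^A I^A: 1/2 I^A I^A, 1/2 I^A i.
Crossing each possibility with the mother I^A I^B and summing P(type AB): 1/2·1/2 + 1/2·1/4 = 3/8.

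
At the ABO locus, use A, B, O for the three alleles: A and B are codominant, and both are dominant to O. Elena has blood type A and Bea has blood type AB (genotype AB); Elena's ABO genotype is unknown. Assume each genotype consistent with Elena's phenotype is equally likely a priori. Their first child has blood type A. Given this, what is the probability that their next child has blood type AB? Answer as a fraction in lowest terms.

Possible genotypes: Elena ∈ {AA, AO}; Bea ∈ {AB}.
Weight each parental genotype pair by prior × P(type-A child):
  AA × AB: posterior weight 1/2; P(next child type AB) = 1/2.
  AO × AB: posterior weight 1/2; P(next child type AB) = 1/4.
Weighted sum = 3/8.

3/8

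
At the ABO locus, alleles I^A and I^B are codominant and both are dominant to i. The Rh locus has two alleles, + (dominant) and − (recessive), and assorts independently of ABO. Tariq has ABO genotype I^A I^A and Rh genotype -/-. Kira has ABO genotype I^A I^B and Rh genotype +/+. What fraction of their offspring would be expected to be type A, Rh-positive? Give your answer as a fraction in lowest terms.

ABO cross I^A I^A × I^A I^B → offspring phenotypes: 1/2 A, 1/2 AB.
Rh cross -/- × +/+ → 1 Rh+.
Independent loci: P(type A, Rh-positive) = 1/2 × 1 = 1/2.

1/2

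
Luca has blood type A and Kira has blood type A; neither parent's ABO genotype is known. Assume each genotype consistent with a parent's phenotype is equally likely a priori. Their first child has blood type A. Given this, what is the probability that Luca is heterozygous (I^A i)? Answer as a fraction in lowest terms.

Possible genotypes: Luca ∈ {I^A I^A, I^A i}; Kira ∈ {I^A I^A, I^A i}.
Weight each parental genotype pair by prior × P(type-A child):
  I^A I^A × I^A I^A: posterior weight 4/15.
  I^A I^A × I^A i: posterior weight 4/15.
  I^A i × I^A I^A: posterior weight 4/15.
  I^A i × I^A i: posterior weight 1/5.
Sum the posterior weight over pairs where Luca is I^A i: 7/15.

7/15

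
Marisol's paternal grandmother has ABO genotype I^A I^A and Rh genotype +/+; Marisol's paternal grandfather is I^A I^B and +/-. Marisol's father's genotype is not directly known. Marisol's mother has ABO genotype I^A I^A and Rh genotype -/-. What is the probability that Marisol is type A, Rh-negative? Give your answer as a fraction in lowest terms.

3/16

Marisol's father's ABO genotype from I^A I^A × I^A I^B: 1/2 I^A I^A, 1/2 I^A I^B.
Crossing each possibility with the mother I^A I^A and summing P(type A): 1/2·1 + 1/2·1/2 = 3/4.
Similarly for Rh via the father's Rh distribution: P(Rh-) = 1/4.
Independent loci: 3/4 × 1/4 = 3/16.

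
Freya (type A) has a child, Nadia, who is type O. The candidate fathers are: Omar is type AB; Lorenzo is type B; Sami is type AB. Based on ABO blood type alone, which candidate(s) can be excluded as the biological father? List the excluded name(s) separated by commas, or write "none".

A candidate is excluded only if no genotype consistent with his phenotype could produce a type O child with a type A mother.
Omar (type AB): no genotype consistent with that phenotype can produce a type-O child with a type-A mother.
Sami (type AB): no genotype consistent with that phenotype can produce a type-O child with a type-A mother.

Omar, Sami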